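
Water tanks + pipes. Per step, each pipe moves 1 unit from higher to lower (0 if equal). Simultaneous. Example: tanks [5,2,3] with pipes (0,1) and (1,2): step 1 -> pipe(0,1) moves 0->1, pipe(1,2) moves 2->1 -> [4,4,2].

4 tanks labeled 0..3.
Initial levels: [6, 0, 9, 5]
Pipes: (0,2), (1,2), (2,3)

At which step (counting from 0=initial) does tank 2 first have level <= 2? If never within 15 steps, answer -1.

Answer: -1

Derivation:
Step 1: flows [2->0,2->1,2->3] -> levels [7 1 6 6]
Step 2: flows [0->2,2->1,2=3] -> levels [6 2 6 6]
Step 3: flows [0=2,2->1,2=3] -> levels [6 3 5 6]
Step 4: flows [0->2,2->1,3->2] -> levels [5 4 6 5]
Step 5: flows [2->0,2->1,2->3] -> levels [6 5 3 6]
Step 6: flows [0->2,1->2,3->2] -> levels [5 4 6 5]
  -> period-2 cycle (repeats step 4); tank 2 never drops to <=2
Tank 2 never reaches <=2 within 15 steps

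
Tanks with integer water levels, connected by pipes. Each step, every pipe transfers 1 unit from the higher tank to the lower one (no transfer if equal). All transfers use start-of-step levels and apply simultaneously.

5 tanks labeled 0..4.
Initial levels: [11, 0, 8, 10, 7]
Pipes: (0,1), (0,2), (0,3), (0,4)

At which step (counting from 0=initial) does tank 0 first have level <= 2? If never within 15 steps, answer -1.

Answer: -1

Derivation:
Step 1: flows [0->1,0->2,0->3,0->4] -> levels [7 1 9 11 8]
Step 2: flows [0->1,2->0,3->0,4->0] -> levels [9 2 8 10 7]
Step 3: flows [0->1,0->2,3->0,0->4] -> levels [7 3 9 9 8]
Step 4: flows [0->1,2->0,3->0,4->0] -> levels [9 4 8 8 7]
Step 5: flows [0->1,0->2,0->3,0->4] -> levels [5 5 9 9 8]
Step 6: flows [0=1,2->0,3->0,4->0] -> levels [8 5 8 8 7]
Step 7: flows [0->1,0=2,0=3,0->4] -> levels [6 6 8 8 8]
Step 8: flows [0=1,2->0,3->0,4->0] -> levels [9 6 7 7 7]
Step 9: flows [0->1,0->2,0->3,0->4] -> levels [5 7 8 8 8]
Step 10: flows [1->0,2->0,3->0,4->0] -> levels [9 6 7 7 7]
  -> period-2 cycle (repeats step 8); tank 0 never drops to <=2
Tank 0 never reaches <=2 within 15 steps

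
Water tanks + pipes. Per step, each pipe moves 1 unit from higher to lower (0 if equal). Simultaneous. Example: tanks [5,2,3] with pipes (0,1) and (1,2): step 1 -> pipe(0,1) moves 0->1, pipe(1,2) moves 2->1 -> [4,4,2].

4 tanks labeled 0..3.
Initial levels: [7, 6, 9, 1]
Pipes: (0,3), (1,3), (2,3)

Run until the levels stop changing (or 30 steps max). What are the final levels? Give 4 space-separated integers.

Answer: 5 5 6 7

Derivation:
Step 1: flows [0->3,1->3,2->3] -> levels [6 5 8 4]
Step 2: flows [0->3,1->3,2->3] -> levels [5 4 7 7]
Step 3: flows [3->0,3->1,2=3] -> levels [6 5 7 5]
Step 4: flows [0->3,1=3,2->3] -> levels [5 5 6 7]
Step 5: flows [3->0,3->1,3->2] -> levels [6 6 7 4]
Step 6: flows [0->3,1->3,2->3] -> levels [5 5 6 7]
  -> period-2 cycle: step 6 state = step 4 state; never stabilizes
  -> state at step 30: (30-4) mod 2 = 0, same as step 4 -> [5 5 6 7]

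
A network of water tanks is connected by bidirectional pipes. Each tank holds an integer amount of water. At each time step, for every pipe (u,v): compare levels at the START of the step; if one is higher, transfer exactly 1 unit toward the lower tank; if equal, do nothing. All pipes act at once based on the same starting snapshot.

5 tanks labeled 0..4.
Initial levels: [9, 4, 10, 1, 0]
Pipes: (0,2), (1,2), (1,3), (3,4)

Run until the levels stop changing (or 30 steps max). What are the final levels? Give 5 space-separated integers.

Step 1: flows [2->0,2->1,1->3,3->4] -> levels [10 4 8 1 1]
Step 2: flows [0->2,2->1,1->3,3=4] -> levels [9 4 8 2 1]
Step 3: flows [0->2,2->1,1->3,3->4] -> levels [8 4 8 2 2]
Step 4: flows [0=2,2->1,1->3,3=4] -> levels [8 4 7 3 2]
Step 5: flows [0->2,2->1,1->3,3->4] -> levels [7 4 7 3 3]
Step 6: flows [0=2,2->1,1->3,3=4] -> levels [7 4 6 4 3]
Step 7: flows [0->2,2->1,1=3,3->4] -> levels [6 5 6 3 4]
Step 8: flows [0=2,2->1,1->3,4->3] -> levels [6 5 5 5 3]
Step 9: flows [0->2,1=2,1=3,3->4] -> levels [5 5 6 4 4]
Step 10: flows [2->0,2->1,1->3,3=4] -> levels [6 5 4 5 4]
Step 11: flows [0->2,1->2,1=3,3->4] -> levels [5 4 6 4 5]
Step 12: flows [2->0,2->1,1=3,4->3] -> levels [6 5 4 5 4]
  -> period-2 cycle: step 12 state = step 10 state; never stabilizes
  -> state at step 30: (30-10) mod 2 = 0, same as step 10 -> [6 5 4 5 4]

Answer: 6 5 4 5 4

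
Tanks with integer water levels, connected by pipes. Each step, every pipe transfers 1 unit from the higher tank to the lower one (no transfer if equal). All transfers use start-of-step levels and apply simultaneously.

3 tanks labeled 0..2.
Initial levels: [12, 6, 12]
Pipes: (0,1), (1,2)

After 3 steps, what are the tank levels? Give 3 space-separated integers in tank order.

Answer: 10 10 10

Derivation:
Step 1: flows [0->1,2->1] -> levels [11 8 11]
Step 2: flows [0->1,2->1] -> levels [10 10 10]
Step 3: flows [0=1,1=2] -> levels [10 10 10]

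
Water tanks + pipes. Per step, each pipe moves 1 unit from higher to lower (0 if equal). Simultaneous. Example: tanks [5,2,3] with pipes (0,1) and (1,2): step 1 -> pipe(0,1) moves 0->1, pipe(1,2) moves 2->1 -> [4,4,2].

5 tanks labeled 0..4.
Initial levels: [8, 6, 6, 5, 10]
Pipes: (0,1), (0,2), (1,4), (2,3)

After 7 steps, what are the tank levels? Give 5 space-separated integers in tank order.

Step 1: flows [0->1,0->2,4->1,2->3] -> levels [6 8 6 6 9]
Step 2: flows [1->0,0=2,4->1,2=3] -> levels [7 8 6 6 8]
Step 3: flows [1->0,0->2,1=4,2=3] -> levels [7 7 7 6 8]
Step 4: flows [0=1,0=2,4->1,2->3] -> levels [7 8 6 7 7]
Step 5: flows [1->0,0->2,1->4,3->2] -> levels [7 6 8 6 8]
Step 6: flows [0->1,2->0,4->1,2->3] -> levels [7 8 6 7 7]
  -> period-2 cycle: step 6 state = step 4 state
  -> state at step 7: (7-4) mod 2 = 1, same as step 5 -> [7 6 8 6 8]

Answer: 7 6 8 6 8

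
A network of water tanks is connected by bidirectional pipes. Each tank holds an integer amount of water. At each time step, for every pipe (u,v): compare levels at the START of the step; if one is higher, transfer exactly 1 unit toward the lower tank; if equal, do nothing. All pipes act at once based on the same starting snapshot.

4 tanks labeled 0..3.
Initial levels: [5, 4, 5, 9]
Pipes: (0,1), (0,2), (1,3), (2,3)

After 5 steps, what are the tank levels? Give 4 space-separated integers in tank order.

Answer: 6 5 5 7

Derivation:
Step 1: flows [0->1,0=2,3->1,3->2] -> levels [4 6 6 7]
Step 2: flows [1->0,2->0,3->1,3->2] -> levels [6 6 6 5]
Step 3: flows [0=1,0=2,1->3,2->3] -> levels [6 5 5 7]
Step 4: flows [0->1,0->2,3->1,3->2] -> levels [4 7 7 5]
Step 5: flows [1->0,2->0,1->3,2->3] -> levels [6 5 5 7]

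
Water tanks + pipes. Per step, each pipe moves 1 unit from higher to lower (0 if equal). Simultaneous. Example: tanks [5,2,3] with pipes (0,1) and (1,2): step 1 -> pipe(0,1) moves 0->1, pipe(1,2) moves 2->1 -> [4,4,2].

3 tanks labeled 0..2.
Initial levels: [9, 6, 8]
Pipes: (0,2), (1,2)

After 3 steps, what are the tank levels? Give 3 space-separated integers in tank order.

Step 1: flows [0->2,2->1] -> levels [8 7 8]
Step 2: flows [0=2,2->1] -> levels [8 8 7]
Step 3: flows [0->2,1->2] -> levels [7 7 9]

Answer: 7 7 9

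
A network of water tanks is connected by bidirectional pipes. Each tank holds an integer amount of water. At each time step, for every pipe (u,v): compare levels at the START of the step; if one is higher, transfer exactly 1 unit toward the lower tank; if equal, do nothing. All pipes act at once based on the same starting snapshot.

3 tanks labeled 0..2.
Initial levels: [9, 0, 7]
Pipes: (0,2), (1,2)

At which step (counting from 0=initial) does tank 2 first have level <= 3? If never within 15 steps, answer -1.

Answer: -1

Derivation:
Step 1: flows [0->2,2->1] -> levels [8 1 7]
Step 2: flows [0->2,2->1] -> levels [7 2 7]
Step 3: flows [0=2,2->1] -> levels [7 3 6]
Step 4: flows [0->2,2->1] -> levels [6 4 6]
Step 5: flows [0=2,2->1] -> levels [6 5 5]
Step 6: flows [0->2,1=2] -> levels [5 5 6]
Step 7: flows [2->0,2->1] -> levels [6 6 4]
Step 8: flows [0->2,1->2] -> levels [5 5 6]
  -> period-2 cycle (repeats step 6); tank 2 never drops to <=3
Tank 2 never reaches <=3 within 15 steps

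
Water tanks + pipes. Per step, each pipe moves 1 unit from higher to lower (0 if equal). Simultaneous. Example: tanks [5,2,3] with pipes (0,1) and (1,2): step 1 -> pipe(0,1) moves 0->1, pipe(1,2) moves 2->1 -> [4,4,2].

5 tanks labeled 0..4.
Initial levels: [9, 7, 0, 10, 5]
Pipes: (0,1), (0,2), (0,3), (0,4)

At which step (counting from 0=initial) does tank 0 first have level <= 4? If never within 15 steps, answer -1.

Answer: 6

Derivation:
Step 1: flows [0->1,0->2,3->0,0->4] -> levels [7 8 1 9 6]
Step 2: flows [1->0,0->2,3->0,0->4] -> levels [7 7 2 8 7]
Step 3: flows [0=1,0->2,3->0,0=4] -> levels [7 7 3 7 7]
Step 4: flows [0=1,0->2,0=3,0=4] -> levels [6 7 4 7 7]
Step 5: flows [1->0,0->2,3->0,4->0] -> levels [8 6 5 6 6]
Step 6: flows [0->1,0->2,0->3,0->4] -> levels [4 7 6 7 7]
Tank 0 first reaches <=4 at step 6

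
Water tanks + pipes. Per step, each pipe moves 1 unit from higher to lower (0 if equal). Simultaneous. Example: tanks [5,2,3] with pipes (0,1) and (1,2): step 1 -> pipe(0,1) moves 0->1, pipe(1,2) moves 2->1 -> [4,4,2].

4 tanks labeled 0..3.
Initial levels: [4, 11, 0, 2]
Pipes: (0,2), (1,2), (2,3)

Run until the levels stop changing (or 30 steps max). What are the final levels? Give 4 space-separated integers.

Answer: 3 5 6 3

Derivation:
Step 1: flows [0->2,1->2,3->2] -> levels [3 10 3 1]
Step 2: flows [0=2,1->2,2->3] -> levels [3 9 3 2]
Step 3: flows [0=2,1->2,2->3] -> levels [3 8 3 3]
Step 4: flows [0=2,1->2,2=3] -> levels [3 7 4 3]
Step 5: flows [2->0,1->2,2->3] -> levels [4 6 3 4]
Step 6: flows [0->2,1->2,3->2] -> levels [3 5 6 3]
Step 7: flows [2->0,2->1,2->3] -> levels [4 6 3 4]
  -> period-2 cycle: step 7 state = step 5 state; never stabilizes
  -> state at step 30: (30-5) mod 2 = 1, same as step 6 -> [3 5 6 3]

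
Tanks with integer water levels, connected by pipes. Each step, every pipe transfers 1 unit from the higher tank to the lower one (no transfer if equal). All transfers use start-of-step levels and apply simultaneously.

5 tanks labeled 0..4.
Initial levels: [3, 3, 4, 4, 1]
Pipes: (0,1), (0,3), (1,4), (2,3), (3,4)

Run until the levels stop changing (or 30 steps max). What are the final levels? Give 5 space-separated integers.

Step 1: flows [0=1,3->0,1->4,2=3,3->4] -> levels [4 2 4 2 3]
Step 2: flows [0->1,0->3,4->1,2->3,4->3] -> levels [2 4 3 5 1]
Step 3: flows [1->0,3->0,1->4,3->2,3->4] -> levels [4 2 4 2 3]
  -> period-2 cycle: step 3 state = step 1 state; never stabilizes
  -> state at step 30: (30-1) mod 2 = 1, same as step 2 -> [2 4 3 5 1]

Answer: 2 4 3 5 1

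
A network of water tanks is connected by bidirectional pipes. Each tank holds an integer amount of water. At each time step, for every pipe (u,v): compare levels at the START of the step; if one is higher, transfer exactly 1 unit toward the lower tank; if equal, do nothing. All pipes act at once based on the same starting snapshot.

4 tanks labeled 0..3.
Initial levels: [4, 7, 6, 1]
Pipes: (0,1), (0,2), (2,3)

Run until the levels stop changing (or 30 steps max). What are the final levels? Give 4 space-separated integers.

Step 1: flows [1->0,2->0,2->3] -> levels [6 6 4 2]
Step 2: flows [0=1,0->2,2->3] -> levels [5 6 4 3]
Step 3: flows [1->0,0->2,2->3] -> levels [5 5 4 4]
Step 4: flows [0=1,0->2,2=3] -> levels [4 5 5 4]
Step 5: flows [1->0,2->0,2->3] -> levels [6 4 3 5]
Step 6: flows [0->1,0->2,3->2] -> levels [4 5 5 4]
  -> period-2 cycle: step 6 state = step 4 state; never stabilizes
  -> state at step 30: (30-4) mod 2 = 0, same as step 4 -> [4 5 5 4]

Answer: 4 5 5 4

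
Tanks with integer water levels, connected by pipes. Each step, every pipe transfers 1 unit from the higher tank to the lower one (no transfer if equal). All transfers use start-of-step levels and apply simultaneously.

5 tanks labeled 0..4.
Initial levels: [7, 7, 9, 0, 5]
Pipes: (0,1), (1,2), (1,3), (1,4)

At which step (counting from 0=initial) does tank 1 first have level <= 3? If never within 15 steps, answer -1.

Answer: -1

Derivation:
Step 1: flows [0=1,2->1,1->3,1->4] -> levels [7 6 8 1 6]
Step 2: flows [0->1,2->1,1->3,1=4] -> levels [6 7 7 2 6]
Step 3: flows [1->0,1=2,1->3,1->4] -> levels [7 4 7 3 7]
Step 4: flows [0->1,2->1,1->3,4->1] -> levels [6 6 6 4 6]
Step 5: flows [0=1,1=2,1->3,1=4] -> levels [6 5 6 5 6]
Step 6: flows [0->1,2->1,1=3,4->1] -> levels [5 8 5 5 5]
Step 7: flows [1->0,1->2,1->3,1->4] -> levels [6 4 6 6 6]
Step 8: flows [0->1,2->1,3->1,4->1] -> levels [5 8 5 5 5]
  -> period-2 cycle (repeats step 6); tank 1 never drops to <=3
Tank 1 never reaches <=3 within 15 steps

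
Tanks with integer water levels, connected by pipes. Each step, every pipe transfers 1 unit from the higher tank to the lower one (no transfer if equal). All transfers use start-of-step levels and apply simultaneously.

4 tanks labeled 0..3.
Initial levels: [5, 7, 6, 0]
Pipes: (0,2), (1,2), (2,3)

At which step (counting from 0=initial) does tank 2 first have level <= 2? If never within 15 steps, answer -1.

Step 1: flows [2->0,1->2,2->3] -> levels [6 6 5 1]
Step 2: flows [0->2,1->2,2->3] -> levels [5 5 6 2]
Step 3: flows [2->0,2->1,2->3] -> levels [6 6 3 3]
Step 4: flows [0->2,1->2,2=3] -> levels [5 5 5 3]
Step 5: flows [0=2,1=2,2->3] -> levels [5 5 4 4]
Step 6: flows [0->2,1->2,2=3] -> levels [4 4 6 4]
Step 7: flows [2->0,2->1,2->3] -> levels [5 5 3 5]
Step 8: flows [0->2,1->2,3->2] -> levels [4 4 6 4]
  -> period-2 cycle (repeats step 6); tank 2 never drops to <=2
Tank 2 never reaches <=2 within 15 steps

Answer: -1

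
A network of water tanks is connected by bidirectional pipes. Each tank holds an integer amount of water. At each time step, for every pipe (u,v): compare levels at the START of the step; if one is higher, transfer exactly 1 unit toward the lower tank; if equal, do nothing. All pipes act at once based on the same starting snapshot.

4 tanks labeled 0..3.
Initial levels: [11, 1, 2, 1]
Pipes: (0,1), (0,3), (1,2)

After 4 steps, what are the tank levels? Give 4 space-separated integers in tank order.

Step 1: flows [0->1,0->3,2->1] -> levels [9 3 1 2]
Step 2: flows [0->1,0->3,1->2] -> levels [7 3 2 3]
Step 3: flows [0->1,0->3,1->2] -> levels [5 3 3 4]
Step 4: flows [0->1,0->3,1=2] -> levels [3 4 3 5]

Answer: 3 4 3 5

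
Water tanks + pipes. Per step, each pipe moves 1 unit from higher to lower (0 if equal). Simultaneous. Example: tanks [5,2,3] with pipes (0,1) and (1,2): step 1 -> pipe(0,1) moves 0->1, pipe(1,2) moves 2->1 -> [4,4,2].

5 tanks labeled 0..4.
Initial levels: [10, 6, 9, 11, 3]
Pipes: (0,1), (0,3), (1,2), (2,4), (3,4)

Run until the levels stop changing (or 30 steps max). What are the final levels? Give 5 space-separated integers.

Step 1: flows [0->1,3->0,2->1,2->4,3->4] -> levels [10 8 7 9 5]
Step 2: flows [0->1,0->3,1->2,2->4,3->4] -> levels [8 8 7 9 7]
Step 3: flows [0=1,3->0,1->2,2=4,3->4] -> levels [9 7 8 7 8]
Step 4: flows [0->1,0->3,2->1,2=4,4->3] -> levels [7 9 7 9 7]
Step 5: flows [1->0,3->0,1->2,2=4,3->4] -> levels [9 7 8 7 8]
  -> period-2 cycle: step 5 state = step 3 state; never stabilizes
  -> state at step 30: (30-3) mod 2 = 1, same as step 4 -> [7 9 7 9 7]

Answer: 7 9 7 9 7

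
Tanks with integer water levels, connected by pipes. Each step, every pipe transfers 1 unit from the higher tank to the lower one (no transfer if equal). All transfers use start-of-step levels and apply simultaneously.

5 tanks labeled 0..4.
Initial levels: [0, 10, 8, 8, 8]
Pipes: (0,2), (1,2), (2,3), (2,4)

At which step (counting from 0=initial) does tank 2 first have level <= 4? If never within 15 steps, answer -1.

Step 1: flows [2->0,1->2,2=3,2=4] -> levels [1 9 8 8 8]
Step 2: flows [2->0,1->2,2=3,2=4] -> levels [2 8 8 8 8]
Step 3: flows [2->0,1=2,2=3,2=4] -> levels [3 8 7 8 8]
Step 4: flows [2->0,1->2,3->2,4->2] -> levels [4 7 9 7 7]
Step 5: flows [2->0,2->1,2->3,2->4] -> levels [5 8 5 8 8]
Step 6: flows [0=2,1->2,3->2,4->2] -> levels [5 7 8 7 7]
Step 7: flows [2->0,2->1,2->3,2->4] -> levels [6 8 4 8 8]
Tank 2 first reaches <=4 at step 7

Answer: 7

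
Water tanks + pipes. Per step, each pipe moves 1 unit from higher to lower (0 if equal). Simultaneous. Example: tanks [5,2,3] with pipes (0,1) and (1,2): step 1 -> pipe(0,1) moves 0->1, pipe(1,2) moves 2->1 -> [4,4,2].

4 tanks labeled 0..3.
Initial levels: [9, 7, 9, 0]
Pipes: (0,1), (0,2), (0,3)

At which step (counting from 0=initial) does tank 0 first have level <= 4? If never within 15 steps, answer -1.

Step 1: flows [0->1,0=2,0->3] -> levels [7 8 9 1]
Step 2: flows [1->0,2->0,0->3] -> levels [8 7 8 2]
Step 3: flows [0->1,0=2,0->3] -> levels [6 8 8 3]
Step 4: flows [1->0,2->0,0->3] -> levels [7 7 7 4]
Step 5: flows [0=1,0=2,0->3] -> levels [6 7 7 5]
Step 6: flows [1->0,2->0,0->3] -> levels [7 6 6 6]
Step 7: flows [0->1,0->2,0->3] -> levels [4 7 7 7]
Tank 0 first reaches <=4 at step 7

Answer: 7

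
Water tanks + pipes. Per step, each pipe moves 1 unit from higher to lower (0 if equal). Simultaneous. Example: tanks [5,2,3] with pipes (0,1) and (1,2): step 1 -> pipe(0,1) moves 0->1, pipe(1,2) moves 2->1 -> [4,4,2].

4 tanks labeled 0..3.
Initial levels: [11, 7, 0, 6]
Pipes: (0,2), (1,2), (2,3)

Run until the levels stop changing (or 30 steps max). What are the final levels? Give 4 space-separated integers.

Answer: 6 5 8 5

Derivation:
Step 1: flows [0->2,1->2,3->2] -> levels [10 6 3 5]
Step 2: flows [0->2,1->2,3->2] -> levels [9 5 6 4]
Step 3: flows [0->2,2->1,2->3] -> levels [8 6 5 5]
Step 4: flows [0->2,1->2,2=3] -> levels [7 5 7 5]
Step 5: flows [0=2,2->1,2->3] -> levels [7 6 5 6]
Step 6: flows [0->2,1->2,3->2] -> levels [6 5 8 5]
Step 7: flows [2->0,2->1,2->3] -> levels [7 6 5 6]
  -> period-2 cycle: step 7 state = step 5 state; never stabilizes
  -> state at step 30: (30-5) mod 2 = 1, same as step 6 -> [6 5 8 5]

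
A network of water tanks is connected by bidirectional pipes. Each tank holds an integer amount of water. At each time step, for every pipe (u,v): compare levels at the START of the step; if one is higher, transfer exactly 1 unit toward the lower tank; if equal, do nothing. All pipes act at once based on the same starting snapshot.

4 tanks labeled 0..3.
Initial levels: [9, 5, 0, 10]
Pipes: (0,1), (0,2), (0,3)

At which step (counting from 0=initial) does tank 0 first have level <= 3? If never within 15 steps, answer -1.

Answer: -1

Derivation:
Step 1: flows [0->1,0->2,3->0] -> levels [8 6 1 9]
Step 2: flows [0->1,0->2,3->0] -> levels [7 7 2 8]
Step 3: flows [0=1,0->2,3->0] -> levels [7 7 3 7]
Step 4: flows [0=1,0->2,0=3] -> levels [6 7 4 7]
Step 5: flows [1->0,0->2,3->0] -> levels [7 6 5 6]
Step 6: flows [0->1,0->2,0->3] -> levels [4 7 6 7]
Step 7: flows [1->0,2->0,3->0] -> levels [7 6 5 6]
  -> period-2 cycle (repeats step 5); tank 0 never drops to <=3
Tank 0 never reaches <=3 within 15 steps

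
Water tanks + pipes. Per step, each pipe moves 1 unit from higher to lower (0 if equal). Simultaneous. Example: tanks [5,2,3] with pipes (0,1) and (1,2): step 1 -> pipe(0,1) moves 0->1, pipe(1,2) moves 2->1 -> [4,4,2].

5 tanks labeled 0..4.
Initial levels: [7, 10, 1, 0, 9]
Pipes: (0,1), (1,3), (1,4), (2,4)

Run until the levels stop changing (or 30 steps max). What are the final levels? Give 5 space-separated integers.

Step 1: flows [1->0,1->3,1->4,4->2] -> levels [8 7 2 1 9]
Step 2: flows [0->1,1->3,4->1,4->2] -> levels [7 8 3 2 7]
Step 3: flows [1->0,1->3,1->4,4->2] -> levels [8 5 4 3 7]
Step 4: flows [0->1,1->3,4->1,4->2] -> levels [7 6 5 4 5]
Step 5: flows [0->1,1->3,1->4,2=4] -> levels [6 5 5 5 6]
Step 6: flows [0->1,1=3,4->1,4->2] -> levels [5 7 6 5 4]
Step 7: flows [1->0,1->3,1->4,2->4] -> levels [6 4 5 6 6]
Step 8: flows [0->1,3->1,4->1,4->2] -> levels [5 7 6 5 4]
  -> period-2 cycle: step 8 state = step 6 state; never stabilizes
  -> state at step 30: (30-6) mod 2 = 0, same as step 6 -> [5 7 6 5 4]

Answer: 5 7 6 5 4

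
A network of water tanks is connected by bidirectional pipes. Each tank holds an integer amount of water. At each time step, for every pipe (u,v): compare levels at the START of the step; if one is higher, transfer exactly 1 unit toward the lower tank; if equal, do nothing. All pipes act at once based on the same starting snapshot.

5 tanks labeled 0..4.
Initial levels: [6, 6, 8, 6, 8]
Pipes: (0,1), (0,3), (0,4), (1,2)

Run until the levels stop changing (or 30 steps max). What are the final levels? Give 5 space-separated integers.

Step 1: flows [0=1,0=3,4->0,2->1] -> levels [7 7 7 6 7]
Step 2: flows [0=1,0->3,0=4,1=2] -> levels [6 7 7 7 7]
Step 3: flows [1->0,3->0,4->0,1=2] -> levels [9 6 7 6 6]
Step 4: flows [0->1,0->3,0->4,2->1] -> levels [6 8 6 7 7]
Step 5: flows [1->0,3->0,4->0,1->2] -> levels [9 6 7 6 6]
  -> period-2 cycle: step 5 state = step 3 state; never stabilizes
  -> state at step 30: (30-3) mod 2 = 1, same as step 4 -> [6 8 6 7 7]

Answer: 6 8 6 7 7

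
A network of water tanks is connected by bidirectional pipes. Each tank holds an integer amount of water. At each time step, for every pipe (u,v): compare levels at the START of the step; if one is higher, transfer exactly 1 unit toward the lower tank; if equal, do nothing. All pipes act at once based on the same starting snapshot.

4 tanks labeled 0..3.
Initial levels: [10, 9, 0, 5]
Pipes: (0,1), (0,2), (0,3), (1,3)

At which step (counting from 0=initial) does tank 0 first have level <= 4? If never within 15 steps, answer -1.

Answer: -1

Derivation:
Step 1: flows [0->1,0->2,0->3,1->3] -> levels [7 9 1 7]
Step 2: flows [1->0,0->2,0=3,1->3] -> levels [7 7 2 8]
Step 3: flows [0=1,0->2,3->0,3->1] -> levels [7 8 3 6]
Step 4: flows [1->0,0->2,0->3,1->3] -> levels [6 6 4 8]
Step 5: flows [0=1,0->2,3->0,3->1] -> levels [6 7 5 6]
Step 6: flows [1->0,0->2,0=3,1->3] -> levels [6 5 6 7]
Step 7: flows [0->1,0=2,3->0,3->1] -> levels [6 7 6 5]
Step 8: flows [1->0,0=2,0->3,1->3] -> levels [6 5 6 7]
  -> period-2 cycle (repeats step 6); tank 0 never drops to <=4
Tank 0 never reaches <=4 within 15 steps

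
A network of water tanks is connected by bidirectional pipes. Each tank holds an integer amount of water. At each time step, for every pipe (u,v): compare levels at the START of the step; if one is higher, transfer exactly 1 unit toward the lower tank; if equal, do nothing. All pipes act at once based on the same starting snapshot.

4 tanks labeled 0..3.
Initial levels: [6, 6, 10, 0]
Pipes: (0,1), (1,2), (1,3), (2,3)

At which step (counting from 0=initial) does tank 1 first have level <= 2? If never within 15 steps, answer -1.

Step 1: flows [0=1,2->1,1->3,2->3] -> levels [6 6 8 2]
Step 2: flows [0=1,2->1,1->3,2->3] -> levels [6 6 6 4]
Step 3: flows [0=1,1=2,1->3,2->3] -> levels [6 5 5 6]
Step 4: flows [0->1,1=2,3->1,3->2] -> levels [5 7 6 4]
Step 5: flows [1->0,1->2,1->3,2->3] -> levels [6 4 6 6]
Step 6: flows [0->1,2->1,3->1,2=3] -> levels [5 7 5 5]
Step 7: flows [1->0,1->2,1->3,2=3] -> levels [6 4 6 6]
  -> period-2 cycle (repeats step 5); tank 1 never drops to <=2
Tank 1 never reaches <=2 within 15 steps

Answer: -1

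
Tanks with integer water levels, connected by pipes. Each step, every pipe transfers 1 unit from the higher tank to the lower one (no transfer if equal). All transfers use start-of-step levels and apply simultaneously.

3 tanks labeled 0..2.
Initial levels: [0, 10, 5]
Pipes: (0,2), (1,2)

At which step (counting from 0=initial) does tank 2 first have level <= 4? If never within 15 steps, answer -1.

Answer: -1

Derivation:
Step 1: flows [2->0,1->2] -> levels [1 9 5]
Step 2: flows [2->0,1->2] -> levels [2 8 5]
Step 3: flows [2->0,1->2] -> levels [3 7 5]
Step 4: flows [2->0,1->2] -> levels [4 6 5]
Step 5: flows [2->0,1->2] -> levels [5 5 5]
Step 6: flows [0=2,1=2] -> levels [5 5 5]
  -> stable; tank 2 stays at 5 > 4
Tank 2 never reaches <=4 within 15 steps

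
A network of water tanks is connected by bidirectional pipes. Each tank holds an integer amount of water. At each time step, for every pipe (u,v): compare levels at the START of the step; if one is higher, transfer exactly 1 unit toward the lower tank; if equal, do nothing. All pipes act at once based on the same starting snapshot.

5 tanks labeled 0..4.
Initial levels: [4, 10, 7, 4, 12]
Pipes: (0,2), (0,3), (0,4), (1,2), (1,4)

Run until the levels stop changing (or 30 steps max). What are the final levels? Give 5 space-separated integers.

Answer: 8 8 7 7 7

Derivation:
Step 1: flows [2->0,0=3,4->0,1->2,4->1] -> levels [6 10 7 4 10]
Step 2: flows [2->0,0->3,4->0,1->2,1=4] -> levels [7 9 7 5 9]
Step 3: flows [0=2,0->3,4->0,1->2,1=4] -> levels [7 8 8 6 8]
Step 4: flows [2->0,0->3,4->0,1=2,1=4] -> levels [8 8 7 7 7]
Step 5: flows [0->2,0->3,0->4,1->2,1->4] -> levels [5 6 9 8 9]
Step 6: flows [2->0,3->0,4->0,2->1,4->1] -> levels [8 8 7 7 7]
  -> period-2 cycle: step 6 state = step 4 state; never stabilizes
  -> state at step 30: (30-4) mod 2 = 0, same as step 4 -> [8 8 7 7 7]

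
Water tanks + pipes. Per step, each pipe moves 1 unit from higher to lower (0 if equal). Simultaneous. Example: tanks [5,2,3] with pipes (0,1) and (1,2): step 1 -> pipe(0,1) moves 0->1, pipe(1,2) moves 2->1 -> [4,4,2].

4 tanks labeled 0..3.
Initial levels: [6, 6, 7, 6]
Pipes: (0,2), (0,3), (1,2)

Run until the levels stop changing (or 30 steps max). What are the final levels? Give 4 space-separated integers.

Answer: 5 6 7 7

Derivation:
Step 1: flows [2->0,0=3,2->1] -> levels [7 7 5 6]
Step 2: flows [0->2,0->3,1->2] -> levels [5 6 7 7]
Step 3: flows [2->0,3->0,2->1] -> levels [7 7 5 6]
  -> period-2 cycle: step 3 state = step 1 state; never stabilizes
  -> state at step 30: (30-1) mod 2 = 1, same as step 2 -> [5 6 7 7]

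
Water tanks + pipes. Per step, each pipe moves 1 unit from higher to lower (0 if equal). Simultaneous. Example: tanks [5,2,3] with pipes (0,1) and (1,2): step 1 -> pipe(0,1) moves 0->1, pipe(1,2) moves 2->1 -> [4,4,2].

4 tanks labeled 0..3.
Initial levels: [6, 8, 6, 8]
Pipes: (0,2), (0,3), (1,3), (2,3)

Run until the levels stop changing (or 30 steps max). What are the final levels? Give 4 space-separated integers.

Step 1: flows [0=2,3->0,1=3,3->2] -> levels [7 8 7 6]
Step 2: flows [0=2,0->3,1->3,2->3] -> levels [6 7 6 9]
Step 3: flows [0=2,3->0,3->1,3->2] -> levels [7 8 7 6]
  -> period-2 cycle: step 3 state = step 1 state; never stabilizes
  -> state at step 30: (30-1) mod 2 = 1, same as step 2 -> [6 7 6 9]

Answer: 6 7 6 9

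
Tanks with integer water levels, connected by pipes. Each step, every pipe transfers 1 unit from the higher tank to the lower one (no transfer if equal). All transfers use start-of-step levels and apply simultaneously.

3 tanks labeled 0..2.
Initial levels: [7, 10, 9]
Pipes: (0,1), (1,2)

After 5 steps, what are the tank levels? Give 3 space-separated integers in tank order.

Step 1: flows [1->0,1->2] -> levels [8 8 10]
Step 2: flows [0=1,2->1] -> levels [8 9 9]
Step 3: flows [1->0,1=2] -> levels [9 8 9]
Step 4: flows [0->1,2->1] -> levels [8 10 8]
Step 5: flows [1->0,1->2] -> levels [9 8 9]

Answer: 9 8 9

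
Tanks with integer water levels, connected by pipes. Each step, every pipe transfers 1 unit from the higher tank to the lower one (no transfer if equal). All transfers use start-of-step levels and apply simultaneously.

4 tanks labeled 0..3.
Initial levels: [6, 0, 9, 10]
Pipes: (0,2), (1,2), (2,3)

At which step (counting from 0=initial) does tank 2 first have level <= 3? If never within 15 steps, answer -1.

Answer: -1

Derivation:
Step 1: flows [2->0,2->1,3->2] -> levels [7 1 8 9]
Step 2: flows [2->0,2->1,3->2] -> levels [8 2 7 8]
Step 3: flows [0->2,2->1,3->2] -> levels [7 3 8 7]
Step 4: flows [2->0,2->1,2->3] -> levels [8 4 5 8]
Step 5: flows [0->2,2->1,3->2] -> levels [7 5 6 7]
Step 6: flows [0->2,2->1,3->2] -> levels [6 6 7 6]
Step 7: flows [2->0,2->1,2->3] -> levels [7 7 4 7]
Step 8: flows [0->2,1->2,3->2] -> levels [6 6 7 6]
  -> period-2 cycle (repeats step 6); tank 2 never drops to <=3
Tank 2 never reaches <=3 within 15 steps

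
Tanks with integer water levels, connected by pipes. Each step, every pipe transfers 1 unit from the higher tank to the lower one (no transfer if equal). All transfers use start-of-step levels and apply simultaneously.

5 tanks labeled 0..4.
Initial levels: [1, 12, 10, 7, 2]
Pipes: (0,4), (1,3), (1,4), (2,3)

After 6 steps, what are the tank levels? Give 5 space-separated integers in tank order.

Step 1: flows [4->0,1->3,1->4,2->3] -> levels [2 10 9 9 2]
Step 2: flows [0=4,1->3,1->4,2=3] -> levels [2 8 9 10 3]
Step 3: flows [4->0,3->1,1->4,3->2] -> levels [3 8 10 8 3]
Step 4: flows [0=4,1=3,1->4,2->3] -> levels [3 7 9 9 4]
Step 5: flows [4->0,3->1,1->4,2=3] -> levels [4 7 9 8 4]
Step 6: flows [0=4,3->1,1->4,2->3] -> levels [4 7 8 8 5]

Answer: 4 7 8 8 5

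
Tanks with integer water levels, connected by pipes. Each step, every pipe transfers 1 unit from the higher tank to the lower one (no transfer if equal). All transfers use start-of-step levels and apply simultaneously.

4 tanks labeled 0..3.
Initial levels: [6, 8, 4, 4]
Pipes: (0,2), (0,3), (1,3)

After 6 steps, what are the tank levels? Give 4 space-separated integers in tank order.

Answer: 6 6 5 5

Derivation:
Step 1: flows [0->2,0->3,1->3] -> levels [4 7 5 6]
Step 2: flows [2->0,3->0,1->3] -> levels [6 6 4 6]
Step 3: flows [0->2,0=3,1=3] -> levels [5 6 5 6]
Step 4: flows [0=2,3->0,1=3] -> levels [6 6 5 5]
Step 5: flows [0->2,0->3,1->3] -> levels [4 5 6 7]
Step 6: flows [2->0,3->0,3->1] -> levels [6 6 5 5]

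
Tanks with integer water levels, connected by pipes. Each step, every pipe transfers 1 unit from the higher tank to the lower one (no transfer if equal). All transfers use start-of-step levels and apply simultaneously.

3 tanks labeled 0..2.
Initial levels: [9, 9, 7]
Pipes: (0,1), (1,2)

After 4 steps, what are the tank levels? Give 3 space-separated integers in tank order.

Step 1: flows [0=1,1->2] -> levels [9 8 8]
Step 2: flows [0->1,1=2] -> levels [8 9 8]
Step 3: flows [1->0,1->2] -> levels [9 7 9]
Step 4: flows [0->1,2->1] -> levels [8 9 8]

Answer: 8 9 8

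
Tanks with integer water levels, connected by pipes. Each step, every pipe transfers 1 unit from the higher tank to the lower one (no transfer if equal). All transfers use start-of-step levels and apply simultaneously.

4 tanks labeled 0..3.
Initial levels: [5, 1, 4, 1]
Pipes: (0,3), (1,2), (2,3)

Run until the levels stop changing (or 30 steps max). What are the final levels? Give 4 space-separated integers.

Answer: 3 2 4 2

Derivation:
Step 1: flows [0->3,2->1,2->3] -> levels [4 2 2 3]
Step 2: flows [0->3,1=2,3->2] -> levels [3 2 3 3]
Step 3: flows [0=3,2->1,2=3] -> levels [3 3 2 3]
Step 4: flows [0=3,1->2,3->2] -> levels [3 2 4 2]
Step 5: flows [0->3,2->1,2->3] -> levels [2 3 2 4]
Step 6: flows [3->0,1->2,3->2] -> levels [3 2 4 2]
  -> period-2 cycle: step 6 state = step 4 state; never stabilizes
  -> state at step 30: (30-4) mod 2 = 0, same as step 4 -> [3 2 4 2]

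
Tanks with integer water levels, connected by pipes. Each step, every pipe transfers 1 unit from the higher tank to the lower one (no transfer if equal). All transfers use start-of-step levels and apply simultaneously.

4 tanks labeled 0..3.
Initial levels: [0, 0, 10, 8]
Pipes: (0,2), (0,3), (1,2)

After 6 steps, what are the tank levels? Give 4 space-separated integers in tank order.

Answer: 4 4 5 5

Derivation:
Step 1: flows [2->0,3->0,2->1] -> levels [2 1 8 7]
Step 2: flows [2->0,3->0,2->1] -> levels [4 2 6 6]
Step 3: flows [2->0,3->0,2->1] -> levels [6 3 4 5]
Step 4: flows [0->2,0->3,2->1] -> levels [4 4 4 6]
Step 5: flows [0=2,3->0,1=2] -> levels [5 4 4 5]
Step 6: flows [0->2,0=3,1=2] -> levels [4 4 5 5]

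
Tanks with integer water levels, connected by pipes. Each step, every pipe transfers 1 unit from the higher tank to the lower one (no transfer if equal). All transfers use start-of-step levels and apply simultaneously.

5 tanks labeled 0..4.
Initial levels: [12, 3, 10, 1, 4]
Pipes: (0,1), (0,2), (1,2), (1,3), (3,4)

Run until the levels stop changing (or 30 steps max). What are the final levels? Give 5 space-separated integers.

Step 1: flows [0->1,0->2,2->1,1->3,4->3] -> levels [10 4 10 3 3]
Step 2: flows [0->1,0=2,2->1,1->3,3=4] -> levels [9 5 9 4 3]
Step 3: flows [0->1,0=2,2->1,1->3,3->4] -> levels [8 6 8 4 4]
Step 4: flows [0->1,0=2,2->1,1->3,3=4] -> levels [7 7 7 5 4]
Step 5: flows [0=1,0=2,1=2,1->3,3->4] -> levels [7 6 7 5 5]
Step 6: flows [0->1,0=2,2->1,1->3,3=4] -> levels [6 7 6 6 5]
Step 7: flows [1->0,0=2,1->2,1->3,3->4] -> levels [7 4 7 6 6]
Step 8: flows [0->1,0=2,2->1,3->1,3=4] -> levels [6 7 6 5 6]
Step 9: flows [1->0,0=2,1->2,1->3,4->3] -> levels [7 4 7 7 5]
Step 10: flows [0->1,0=2,2->1,3->1,3->4] -> levels [6 7 6 5 6]
  -> period-2 cycle: step 10 state = step 8 state; never stabilizes
  -> state at step 30: (30-8) mod 2 = 0, same as step 8 -> [6 7 6 5 6]

Answer: 6 7 6 5 6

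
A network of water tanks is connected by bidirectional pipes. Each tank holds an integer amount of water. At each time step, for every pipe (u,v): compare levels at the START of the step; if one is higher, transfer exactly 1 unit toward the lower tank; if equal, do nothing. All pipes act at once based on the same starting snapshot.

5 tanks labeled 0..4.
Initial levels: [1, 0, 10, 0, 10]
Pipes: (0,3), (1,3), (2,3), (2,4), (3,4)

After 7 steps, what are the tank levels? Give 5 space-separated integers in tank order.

Answer: 3 3 4 7 4

Derivation:
Step 1: flows [0->3,1=3,2->3,2=4,4->3] -> levels [0 0 9 3 9]
Step 2: flows [3->0,3->1,2->3,2=4,4->3] -> levels [1 1 8 3 8]
Step 3: flows [3->0,3->1,2->3,2=4,4->3] -> levels [2 2 7 3 7]
Step 4: flows [3->0,3->1,2->3,2=4,4->3] -> levels [3 3 6 3 6]
Step 5: flows [0=3,1=3,2->3,2=4,4->3] -> levels [3 3 5 5 5]
Step 6: flows [3->0,3->1,2=3,2=4,3=4] -> levels [4 4 5 3 5]
Step 7: flows [0->3,1->3,2->3,2=4,4->3] -> levels [3 3 4 7 4]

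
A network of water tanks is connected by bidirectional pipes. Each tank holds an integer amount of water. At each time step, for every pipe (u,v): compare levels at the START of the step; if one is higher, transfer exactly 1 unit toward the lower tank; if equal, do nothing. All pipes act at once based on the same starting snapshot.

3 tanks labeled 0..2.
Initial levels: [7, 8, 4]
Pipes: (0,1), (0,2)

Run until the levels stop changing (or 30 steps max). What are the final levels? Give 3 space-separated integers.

Answer: 5 7 7

Derivation:
Step 1: flows [1->0,0->2] -> levels [7 7 5]
Step 2: flows [0=1,0->2] -> levels [6 7 6]
Step 3: flows [1->0,0=2] -> levels [7 6 6]
Step 4: flows [0->1,0->2] -> levels [5 7 7]
Step 5: flows [1->0,2->0] -> levels [7 6 6]
  -> period-2 cycle: step 5 state = step 3 state; never stabilizes
  -> state at step 30: (30-3) mod 2 = 1, same as step 4 -> [5 7 7]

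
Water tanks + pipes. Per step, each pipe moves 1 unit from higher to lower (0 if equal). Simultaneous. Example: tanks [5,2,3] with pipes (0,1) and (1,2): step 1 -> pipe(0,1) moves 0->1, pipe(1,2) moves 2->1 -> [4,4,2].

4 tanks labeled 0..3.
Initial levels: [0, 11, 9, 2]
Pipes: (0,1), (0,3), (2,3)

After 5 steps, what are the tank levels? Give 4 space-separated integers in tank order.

Answer: 6 6 5 5

Derivation:
Step 1: flows [1->0,3->0,2->3] -> levels [2 10 8 2]
Step 2: flows [1->0,0=3,2->3] -> levels [3 9 7 3]
Step 3: flows [1->0,0=3,2->3] -> levels [4 8 6 4]
Step 4: flows [1->0,0=3,2->3] -> levels [5 7 5 5]
Step 5: flows [1->0,0=3,2=3] -> levels [6 6 5 5]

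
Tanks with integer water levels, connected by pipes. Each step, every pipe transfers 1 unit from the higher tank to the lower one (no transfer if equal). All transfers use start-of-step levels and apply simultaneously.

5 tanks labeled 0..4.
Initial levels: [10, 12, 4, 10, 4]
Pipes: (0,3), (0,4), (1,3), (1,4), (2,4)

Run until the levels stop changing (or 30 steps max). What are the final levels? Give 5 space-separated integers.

Answer: 9 9 8 8 6

Derivation:
Step 1: flows [0=3,0->4,1->3,1->4,2=4] -> levels [9 10 4 11 6]
Step 2: flows [3->0,0->4,3->1,1->4,4->2] -> levels [9 10 5 9 7]
Step 3: flows [0=3,0->4,1->3,1->4,4->2] -> levels [8 8 6 10 8]
Step 4: flows [3->0,0=4,3->1,1=4,4->2] -> levels [9 9 7 8 7]
Step 5: flows [0->3,0->4,1->3,1->4,2=4] -> levels [7 7 7 10 9]
Step 6: flows [3->0,4->0,3->1,4->1,4->2] -> levels [9 9 8 8 6]
Step 7: flows [0->3,0->4,1->3,1->4,2->4] -> levels [7 7 7 10 9]
  -> period-2 cycle: step 7 state = step 5 state; never stabilizes
  -> state at step 30: (30-5) mod 2 = 1, same as step 6 -> [9 9 8 8 6]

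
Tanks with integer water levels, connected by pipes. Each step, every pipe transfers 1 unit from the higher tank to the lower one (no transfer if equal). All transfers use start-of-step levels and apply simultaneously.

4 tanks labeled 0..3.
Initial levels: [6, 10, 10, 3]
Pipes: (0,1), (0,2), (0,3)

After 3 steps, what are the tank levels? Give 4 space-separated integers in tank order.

Step 1: flows [1->0,2->0,0->3] -> levels [7 9 9 4]
Step 2: flows [1->0,2->0,0->3] -> levels [8 8 8 5]
Step 3: flows [0=1,0=2,0->3] -> levels [7 8 8 6]

Answer: 7 8 8 6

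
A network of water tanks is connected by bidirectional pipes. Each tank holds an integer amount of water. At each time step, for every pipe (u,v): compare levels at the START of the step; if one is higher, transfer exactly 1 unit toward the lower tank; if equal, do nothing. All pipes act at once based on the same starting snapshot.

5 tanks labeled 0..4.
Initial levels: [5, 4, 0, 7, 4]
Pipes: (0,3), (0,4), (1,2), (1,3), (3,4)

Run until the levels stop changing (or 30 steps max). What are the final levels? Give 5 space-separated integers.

Step 1: flows [3->0,0->4,1->2,3->1,3->4] -> levels [5 4 1 4 6]
Step 2: flows [0->3,4->0,1->2,1=3,4->3] -> levels [5 3 2 6 4]
Step 3: flows [3->0,0->4,1->2,3->1,3->4] -> levels [5 3 3 3 6]
Step 4: flows [0->3,4->0,1=2,1=3,4->3] -> levels [5 3 3 5 4]
Step 5: flows [0=3,0->4,1=2,3->1,3->4] -> levels [4 4 3 3 6]
Step 6: flows [0->3,4->0,1->2,1->3,4->3] -> levels [4 2 4 6 4]
Step 7: flows [3->0,0=4,2->1,3->1,3->4] -> levels [5 4 3 3 5]
Step 8: flows [0->3,0=4,1->2,1->3,4->3] -> levels [4 2 4 6 4]
  -> period-2 cycle: step 8 state = step 6 state; never stabilizes
  -> state at step 30: (30-6) mod 2 = 0, same as step 6 -> [4 2 4 6 4]

Answer: 4 2 4 6 4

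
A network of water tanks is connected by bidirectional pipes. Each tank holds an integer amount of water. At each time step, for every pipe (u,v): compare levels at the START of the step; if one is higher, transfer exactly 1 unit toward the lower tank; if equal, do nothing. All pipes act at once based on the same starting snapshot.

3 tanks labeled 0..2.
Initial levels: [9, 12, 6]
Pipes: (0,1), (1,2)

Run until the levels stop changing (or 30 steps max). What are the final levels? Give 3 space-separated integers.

Answer: 9 9 9

Derivation:
Step 1: flows [1->0,1->2] -> levels [10 10 7]
Step 2: flows [0=1,1->2] -> levels [10 9 8]
Step 3: flows [0->1,1->2] -> levels [9 9 9]
Step 4: flows [0=1,1=2] -> levels [9 9 9]
  -> stable (no change)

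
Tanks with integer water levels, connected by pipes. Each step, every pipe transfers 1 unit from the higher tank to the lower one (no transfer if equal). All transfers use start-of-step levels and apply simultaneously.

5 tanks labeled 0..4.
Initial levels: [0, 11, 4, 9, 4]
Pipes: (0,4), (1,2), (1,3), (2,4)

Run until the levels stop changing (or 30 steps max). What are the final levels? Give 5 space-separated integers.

Step 1: flows [4->0,1->2,1->3,2=4] -> levels [1 9 5 10 3]
Step 2: flows [4->0,1->2,3->1,2->4] -> levels [2 9 5 9 3]
Step 3: flows [4->0,1->2,1=3,2->4] -> levels [3 8 5 9 3]
Step 4: flows [0=4,1->2,3->1,2->4] -> levels [3 8 5 8 4]
Step 5: flows [4->0,1->2,1=3,2->4] -> levels [4 7 5 8 4]
Step 6: flows [0=4,1->2,3->1,2->4] -> levels [4 7 5 7 5]
Step 7: flows [4->0,1->2,1=3,2=4] -> levels [5 6 6 7 4]
Step 8: flows [0->4,1=2,3->1,2->4] -> levels [4 7 5 6 6]
Step 9: flows [4->0,1->2,1->3,4->2] -> levels [5 5 7 7 4]
Step 10: flows [0->4,2->1,3->1,2->4] -> levels [4 7 5 6 6]
  -> period-2 cycle: step 10 state = step 8 state; never stabilizes
  -> state at step 30: (30-8) mod 2 = 0, same as step 8 -> [4 7 5 6 6]

Answer: 4 7 5 6 6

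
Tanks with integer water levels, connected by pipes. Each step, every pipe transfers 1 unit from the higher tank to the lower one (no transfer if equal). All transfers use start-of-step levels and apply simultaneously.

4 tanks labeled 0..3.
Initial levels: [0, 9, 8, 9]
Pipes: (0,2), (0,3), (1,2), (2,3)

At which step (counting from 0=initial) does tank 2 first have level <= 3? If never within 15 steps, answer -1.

Answer: -1

Derivation:
Step 1: flows [2->0,3->0,1->2,3->2] -> levels [2 8 9 7]
Step 2: flows [2->0,3->0,2->1,2->3] -> levels [4 9 6 7]
Step 3: flows [2->0,3->0,1->2,3->2] -> levels [6 8 7 5]
Step 4: flows [2->0,0->3,1->2,2->3] -> levels [6 7 6 7]
Step 5: flows [0=2,3->0,1->2,3->2] -> levels [7 6 8 5]
Step 6: flows [2->0,0->3,2->1,2->3] -> levels [7 7 5 7]
Step 7: flows [0->2,0=3,1->2,3->2] -> levels [6 6 8 6]
Step 8: flows [2->0,0=3,2->1,2->3] -> levels [7 7 5 7]
  -> period-2 cycle (repeats step 6); tank 2 never drops to <=3
Tank 2 never reaches <=3 within 15 steps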